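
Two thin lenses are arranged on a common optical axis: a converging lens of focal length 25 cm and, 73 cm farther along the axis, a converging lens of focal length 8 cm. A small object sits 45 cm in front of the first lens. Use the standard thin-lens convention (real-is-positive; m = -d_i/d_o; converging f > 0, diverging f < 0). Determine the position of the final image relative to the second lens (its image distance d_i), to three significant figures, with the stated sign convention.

15.3 cm

First lens: d_i1 = 1/(1/25 - 1/45) = 56.250 cm.
The intermediate image is 56.250 cm to the right of lens 1, so d_o2 = L - d_i1 = 73 - 56.250 = 16.750 cm.
Second lens: d_i2 = 1/(1/8 - 1/(16.750)) = 15.314 cm.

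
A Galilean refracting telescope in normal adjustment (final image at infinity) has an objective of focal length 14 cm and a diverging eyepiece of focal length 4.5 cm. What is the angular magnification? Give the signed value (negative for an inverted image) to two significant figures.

3.1

M = -f_obj/f_eye = -14/(-4.5) = 3.111.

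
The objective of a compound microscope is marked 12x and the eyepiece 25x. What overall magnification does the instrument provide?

The overall magnification of a compound microscope is the product of the objective and eyepiece magnifications:
M = M_obj x M_eye = 12 x 25 = 300.

300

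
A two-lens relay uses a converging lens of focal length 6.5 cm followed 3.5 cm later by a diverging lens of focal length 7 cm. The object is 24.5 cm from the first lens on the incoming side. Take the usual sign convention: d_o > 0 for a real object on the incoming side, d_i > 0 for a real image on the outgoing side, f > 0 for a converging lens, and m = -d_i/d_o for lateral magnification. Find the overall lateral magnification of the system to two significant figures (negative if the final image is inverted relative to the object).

-1.5

Lens 1: 1/d_i1 = 1/f_1 - 1/d_o1 = 1/6.5 - 1/24.5 = 0.11303 cm^-1, so d_i1 = 8.847 cm.
m_1 = -(8.847)/24.5 = -0.3611.
This image would form 8.847 cm past lens 1, i.e. 5.347 cm beyond lens 2, so it is a virtual object for lens 2: d_o2 = 3.5 - 8.847 = -5.347 cm.
Lens 2: 1/d_i2 = 1/f_2 - 1/d_o2 = 1/(-7) - 1/(-5.347) = 0.04416 cm^-1, so d_i2 = 22.647 cm.
m_2 = -(22.647)/(-5.347) = 4.2353.
The system's lateral magnification is m_1 m_2 = (-0.3611)(4.2353) = -1.5294.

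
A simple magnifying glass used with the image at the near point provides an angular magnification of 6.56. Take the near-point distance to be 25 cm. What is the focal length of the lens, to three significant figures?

4.50 cm

For the image at the near point, M = 1 + D/f.
f = D/(M - 1) = 25/(6.56 - 1) = 4.496 cm.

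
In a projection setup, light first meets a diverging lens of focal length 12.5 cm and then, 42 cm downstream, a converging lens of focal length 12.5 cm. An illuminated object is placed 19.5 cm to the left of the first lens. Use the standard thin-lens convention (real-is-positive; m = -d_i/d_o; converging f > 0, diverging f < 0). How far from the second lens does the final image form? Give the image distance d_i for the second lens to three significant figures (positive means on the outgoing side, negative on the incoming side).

16.7 cm

Applying the thin-lens equation to the first lens, 1/(-12.5) = 1/19.5 + 1/d_i1, which gives d_i1 = -7.617 cm.
The intermediate image is virtual, 7.617 cm to the left of lens 1, so d_o2 = L - d_i1 = 42 - (-7.617) = 49.617 cm.
Applying the thin-lens equation again with f_2 = 12.5 cm and d_o2 = 49.617 cm gives d_i2 = 16.710 cm.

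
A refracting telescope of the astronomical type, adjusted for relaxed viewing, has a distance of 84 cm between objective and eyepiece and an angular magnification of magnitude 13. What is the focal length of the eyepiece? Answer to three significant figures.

6.00 cm

In normal adjustment the tube length equals f_obj + f_eye and |M| = f_obj/f_eye.
So f_obj = 13 f_eye and 13 f_eye + f_eye = 84 cm, giving f_eye = 84/14 = 6.000 cm and f_obj = 78.000 cm.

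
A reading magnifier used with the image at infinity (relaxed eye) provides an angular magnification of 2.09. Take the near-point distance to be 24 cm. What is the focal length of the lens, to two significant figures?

For the image at infinity, M = D/f.
f = D/M = 24/2.09 = 11.483 cm.

11 cm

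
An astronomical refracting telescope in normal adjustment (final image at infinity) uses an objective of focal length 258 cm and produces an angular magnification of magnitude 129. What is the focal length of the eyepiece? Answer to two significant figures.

|M| = f_obj/f_eye, so f_eye = f_obj/|M| = 258/129.0 = 2.000 cm.

2.0 cm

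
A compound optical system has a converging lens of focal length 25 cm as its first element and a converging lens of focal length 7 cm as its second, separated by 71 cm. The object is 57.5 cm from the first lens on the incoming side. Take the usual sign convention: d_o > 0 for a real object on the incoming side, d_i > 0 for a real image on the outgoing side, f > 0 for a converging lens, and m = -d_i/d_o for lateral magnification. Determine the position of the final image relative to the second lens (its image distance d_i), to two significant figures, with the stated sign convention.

9.5 cm

Applying the thin-lens equation to the first lens, 1/25 = 1/57.5 + 1/d_i1, which gives d_i1 = 44.231 cm.
Object distance for lens 2: d_o2 = 71 - 44.231 = 26.769 cm.
Applying the thin-lens equation again with f_2 = 7 cm and d_o2 = 26.769 cm gives d_i2 = 9.479 cm.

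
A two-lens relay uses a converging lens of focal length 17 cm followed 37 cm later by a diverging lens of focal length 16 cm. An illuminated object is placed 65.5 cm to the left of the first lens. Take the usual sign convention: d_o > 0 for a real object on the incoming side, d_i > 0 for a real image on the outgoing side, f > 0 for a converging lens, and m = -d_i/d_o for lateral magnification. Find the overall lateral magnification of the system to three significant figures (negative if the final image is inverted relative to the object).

Applying the thin-lens equation to the first lens, 1/17 = 1/65.5 + 1/d_i1, which gives d_i1 = 22.959 cm.
Its lateral magnification is m_1 = -d_i1/d_o1 = -(22.959)/65.5 = -0.3505.
That image sits 14.041 cm in front of the second lens, so d_o2 = 14.041 cm.
Applying the thin-lens equation again with f_2 = -16 cm and d_o2 = 14.041 cm gives d_i2 = -7.478 cm.
m_2 = -(-7.478)/(14.041) = 0.5326.
The system's lateral magnification is m_1 m_2 = (-0.3505)(0.5326) = -0.1867.

-0.187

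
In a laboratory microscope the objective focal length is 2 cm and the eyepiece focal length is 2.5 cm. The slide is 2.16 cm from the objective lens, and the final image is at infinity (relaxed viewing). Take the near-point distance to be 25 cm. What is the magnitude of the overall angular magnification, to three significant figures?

Objective: 1/d_i = 1/f_obj - 1/d_o = 1/2 - 1/2.16 = 0.03704 cm^-1, so d_i = 27.000 cm.
m_obj = -d_i/d_o = -27.000/2.16 = -12.500.
Eyepiece angular magnification (image at infinity): M_eye = D/f_e = 25/2.5 = 10.000.
Overall M = m_obj x M_eye = (-12.500)(10.000) = -125.00.
|M| = 125.00.

125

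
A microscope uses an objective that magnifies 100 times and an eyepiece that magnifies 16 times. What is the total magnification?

The overall magnification of a compound microscope is the product of the objective and eyepiece magnifications:
M = M_obj x M_eye = 100 x 16 = 1600.

1600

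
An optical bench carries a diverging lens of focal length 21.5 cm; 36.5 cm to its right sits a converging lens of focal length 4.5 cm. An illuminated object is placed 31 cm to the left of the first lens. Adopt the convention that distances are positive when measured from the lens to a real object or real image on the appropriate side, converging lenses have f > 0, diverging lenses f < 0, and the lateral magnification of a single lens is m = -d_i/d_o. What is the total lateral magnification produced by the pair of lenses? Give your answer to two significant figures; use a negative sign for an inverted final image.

Applying the thin-lens equation to the first lens, 1/(-21.5) = 1/31 + 1/d_i1, which gives d_i1 = -12.695 cm.
Its lateral magnification is m_1 = -d_i1/d_o1 = -(-12.695)/31 = 0.4095.
With d_i1 < 0 the first image is virtual and lies on the object side; the object distance for lens 2 is d_o2 = 36.5 - (-12.695) = 49.195 cm.
Applying the thin-lens equation again with f_2 = 4.5 cm and d_o2 = 49.195 cm gives d_i2 = 4.953 cm.
m_2 = -(4.953)/(49.195) = -0.1007.
The system's lateral magnification is m_1 m_2 = (0.4095)(-0.1007) = -0.0412.

-0.041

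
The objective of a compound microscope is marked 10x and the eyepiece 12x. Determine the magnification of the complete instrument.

120

The overall magnification of a compound microscope is the product of the objective and eyepiece magnifications:
M = M_obj x M_eye = 10 x 12 = 120.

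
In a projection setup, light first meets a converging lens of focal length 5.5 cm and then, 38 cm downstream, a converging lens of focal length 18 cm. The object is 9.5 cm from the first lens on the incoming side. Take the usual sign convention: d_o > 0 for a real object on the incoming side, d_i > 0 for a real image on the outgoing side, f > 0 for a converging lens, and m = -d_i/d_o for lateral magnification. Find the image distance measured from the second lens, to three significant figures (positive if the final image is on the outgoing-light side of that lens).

Lens 1: 1/d_i1 = 1/f_1 - 1/d_o1 = 1/5.5 - 1/9.5 = 0.07656 cm^-1, so d_i1 = 13.062 cm.
The intermediate image is 13.062 cm to the right of lens 1, so d_o2 = L - d_i1 = 38 - 13.062 = 24.938 cm.
Lens 2: 1/d_i2 = 1/f_2 - 1/d_o2 = 1/18 - 1/(24.938) = 0.01546 cm^-1, so d_i2 = 64.703 cm.

64.7 cm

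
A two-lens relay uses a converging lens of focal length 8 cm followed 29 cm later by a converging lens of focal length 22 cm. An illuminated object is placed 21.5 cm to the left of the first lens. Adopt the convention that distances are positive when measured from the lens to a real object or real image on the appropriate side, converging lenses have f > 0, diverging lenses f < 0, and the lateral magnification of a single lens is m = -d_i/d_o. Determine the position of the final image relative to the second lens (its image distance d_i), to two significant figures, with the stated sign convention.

-62 cm

Lens 1: 1/d_i1 = 1/f_1 - 1/d_o1 = 1/8 - 1/21.5 = 0.07849 cm^-1, so d_i1 = 12.741 cm.
That image sits 16.259 cm in front of the second lens, so d_o2 = 16.259 cm.
Lens 2: 1/d_i2 = 1/f_2 - 1/d_o2 = 1/22 - 1/(16.259) = -0.01605 cm^-1, so d_i2 = -62.310 cm.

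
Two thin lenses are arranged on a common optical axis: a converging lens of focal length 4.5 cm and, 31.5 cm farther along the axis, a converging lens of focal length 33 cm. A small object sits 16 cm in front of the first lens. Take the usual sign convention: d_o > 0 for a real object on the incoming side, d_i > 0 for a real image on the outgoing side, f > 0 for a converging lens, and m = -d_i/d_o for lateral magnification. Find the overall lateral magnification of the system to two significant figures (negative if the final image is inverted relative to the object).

-1.7

Applying the thin-lens equation to the first lens, 1/4.5 = 1/16 + 1/d_i1, which gives d_i1 = 6.261 cm.
Its lateral magnification is m_1 = -d_i1/d_o1 = -(6.261)/16 = -0.3913.
Object distance for lens 2: d_o2 = 31.5 - 6.261 = 25.239 cm.
Applying the thin-lens equation again with f_2 = 33 cm and d_o2 = 25.239 cm gives d_i2 = -107.319 cm.
m_2 = -(-107.319)/(25.239) = 4.2521.
Overall magnification: m = m_1 m_2 = -1.6639.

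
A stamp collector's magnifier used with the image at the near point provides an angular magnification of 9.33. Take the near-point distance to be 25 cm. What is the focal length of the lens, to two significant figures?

3.0 cm

For the image at the near point, M = 1 + D/f.
f = D/(M - 1) = 25/(9.33 - 1) = 3.001 cm.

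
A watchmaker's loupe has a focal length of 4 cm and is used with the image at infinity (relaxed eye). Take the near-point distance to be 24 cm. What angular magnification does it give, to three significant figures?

6.00

M = D/f = 24/4 = 6.000.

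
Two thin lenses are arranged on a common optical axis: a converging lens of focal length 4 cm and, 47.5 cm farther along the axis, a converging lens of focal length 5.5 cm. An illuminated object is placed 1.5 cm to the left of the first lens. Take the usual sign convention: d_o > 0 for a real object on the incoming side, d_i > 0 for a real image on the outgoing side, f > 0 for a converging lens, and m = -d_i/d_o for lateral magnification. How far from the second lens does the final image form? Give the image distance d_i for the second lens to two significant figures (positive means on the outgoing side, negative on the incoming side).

Lens 1: 1/d_i1 = 1/f_1 - 1/d_o1 = 1/4 - 1/1.5 = -0.41667 cm^-1, so d_i1 = -2.400 cm.
With d_i1 < 0 the first image is virtual and lies on the object side; the object distance for lens 2 is d_o2 = 47.5 - (-2.400) = 49.900 cm.
Lens 2: 1/d_i2 = 1/f_2 - 1/d_o2 = 1/5.5 - 1/(49.900) = 0.16178 cm^-1, so d_i2 = 6.181 cm.

6.2 cm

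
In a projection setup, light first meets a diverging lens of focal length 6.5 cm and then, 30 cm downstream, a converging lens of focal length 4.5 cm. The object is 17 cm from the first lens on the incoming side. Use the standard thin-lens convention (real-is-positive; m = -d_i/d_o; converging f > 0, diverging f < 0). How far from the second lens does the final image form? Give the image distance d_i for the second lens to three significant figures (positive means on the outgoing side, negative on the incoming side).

5.17 cm

First lens: d_i1 = 1/(1/(-6.5) - 1/17) = -4.702 cm.
The intermediate image is virtual, 4.702 cm to the left of lens 1, so d_o2 = L - d_i1 = 30 - (-4.702) = 34.702 cm.
Second lens: d_i2 = 1/(1/4.5 - 1/(34.702)) = 5.170 cm.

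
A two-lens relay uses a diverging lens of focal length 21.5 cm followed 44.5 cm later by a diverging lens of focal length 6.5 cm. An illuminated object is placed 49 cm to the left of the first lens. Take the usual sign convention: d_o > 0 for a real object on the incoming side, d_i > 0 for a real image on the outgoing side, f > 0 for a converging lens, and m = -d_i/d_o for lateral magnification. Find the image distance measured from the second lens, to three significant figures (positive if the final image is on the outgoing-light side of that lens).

Lens 1: 1/d_i1 = 1/f_1 - 1/d_o1 = 1/(-21.5) - 1/49 = -0.06692 cm^-1, so d_i1 = -14.943 cm.
The intermediate image is virtual, 14.943 cm to the left of lens 1, so d_o2 = L - d_i1 = 44.5 - (-14.943) = 59.443 cm.
Lens 2: 1/d_i2 = 1/f_2 - 1/d_o2 = 1/(-6.5) - 1/(59.443) = -0.17067 cm^-1, so d_i2 = -5.859 cm.

-5.86 cm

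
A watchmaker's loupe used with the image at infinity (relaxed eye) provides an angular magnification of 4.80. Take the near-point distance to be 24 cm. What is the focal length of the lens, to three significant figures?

5.00 cm

For the image at infinity, M = D/f.
f = D/M = 24/4.8 = 5.000 cm.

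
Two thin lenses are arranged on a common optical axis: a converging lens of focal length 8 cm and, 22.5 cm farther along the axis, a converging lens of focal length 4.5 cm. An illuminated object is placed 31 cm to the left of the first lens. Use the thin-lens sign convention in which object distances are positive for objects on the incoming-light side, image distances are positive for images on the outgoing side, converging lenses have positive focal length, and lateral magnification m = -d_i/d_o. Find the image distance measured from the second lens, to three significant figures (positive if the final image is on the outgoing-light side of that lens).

Applying the thin-lens equation to the first lens, 1/8 = 1/31 + 1/d_i1, which gives d_i1 = 10.783 cm.
Object distance for lens 2: d_o2 = 22.5 - 10.783 = 11.717 cm.
Applying the thin-lens equation again with f_2 = 4.5 cm and d_o2 = 11.717 cm gives d_i2 = 7.306 cm.

7.31 cm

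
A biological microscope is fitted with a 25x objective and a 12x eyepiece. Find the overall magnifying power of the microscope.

300

The overall magnification of a compound microscope is the product of the objective and eyepiece magnifications:
M = M_obj x M_eye = 25 x 12 = 300.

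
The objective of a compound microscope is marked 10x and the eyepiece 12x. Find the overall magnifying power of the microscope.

The overall magnification of a compound microscope is the product of the objective and eyepiece magnifications:
M = M_obj x M_eye = 10 x 12 = 120.

120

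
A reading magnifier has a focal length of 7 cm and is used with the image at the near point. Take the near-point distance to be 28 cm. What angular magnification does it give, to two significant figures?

M = 1 + D/f = 1 + 28/7 = 5.000.

5.0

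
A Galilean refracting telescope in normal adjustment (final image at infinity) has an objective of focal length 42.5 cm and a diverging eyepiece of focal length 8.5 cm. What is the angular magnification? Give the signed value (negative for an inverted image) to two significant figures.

M = -f_obj/f_eye = -42.5/(-8.5) = 5.000.

5.0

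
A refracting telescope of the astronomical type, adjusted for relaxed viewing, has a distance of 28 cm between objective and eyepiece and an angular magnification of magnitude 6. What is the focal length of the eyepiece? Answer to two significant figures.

4.0 cm

In normal adjustment the tube length equals f_obj + f_eye and |M| = f_obj/f_eye.
So f_obj = 6 f_eye and 6 f_eye + f_eye = 28 cm, giving f_eye = 28/7 = 4.000 cm and f_obj = 24.000 cm.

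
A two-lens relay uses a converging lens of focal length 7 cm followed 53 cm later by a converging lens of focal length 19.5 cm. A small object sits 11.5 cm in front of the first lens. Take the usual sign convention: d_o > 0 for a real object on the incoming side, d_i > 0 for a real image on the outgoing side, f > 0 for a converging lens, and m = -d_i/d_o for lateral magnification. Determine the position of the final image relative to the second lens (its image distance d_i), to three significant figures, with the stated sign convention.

43.9 cm

Lens 1: 1/d_i1 = 1/f_1 - 1/d_o1 = 1/7 - 1/11.5 = 0.05590 cm^-1, so d_i1 = 17.889 cm.
That image sits 35.111 cm in front of the second lens, so d_o2 = 35.111 cm.
Lens 2: 1/d_i2 = 1/f_2 - 1/d_o2 = 1/19.5 - 1/(35.111) = 0.02280 cm^-1, so d_i2 = 43.858 cm.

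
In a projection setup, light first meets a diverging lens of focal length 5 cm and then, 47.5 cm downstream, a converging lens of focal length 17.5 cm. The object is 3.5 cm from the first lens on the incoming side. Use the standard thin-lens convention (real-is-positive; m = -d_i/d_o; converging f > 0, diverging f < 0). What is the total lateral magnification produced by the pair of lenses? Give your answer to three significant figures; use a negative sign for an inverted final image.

Lens 1: 1/d_i1 = 1/f_1 - 1/d_o1 = 1/(-5) - 1/3.5 = -0.48571 cm^-1, so d_i1 = -2.059 cm.
m_1 = -(-2.059)/3.5 = 0.5882.
The intermediate image is virtual, 2.059 cm to the left of lens 1, so d_o2 = L - d_i1 = 47.5 - (-2.059) = 49.559 cm.
Lens 2: 1/d_i2 = 1/f_2 - 1/d_o2 = 1/17.5 - 1/(49.559) = 0.03696 cm^-1, so d_i2 = 27.053 cm.
m_2 = -(27.053)/(49.559) = -0.5459.
Overall magnification: m = m_1 m_2 = -0.3211.

-0.321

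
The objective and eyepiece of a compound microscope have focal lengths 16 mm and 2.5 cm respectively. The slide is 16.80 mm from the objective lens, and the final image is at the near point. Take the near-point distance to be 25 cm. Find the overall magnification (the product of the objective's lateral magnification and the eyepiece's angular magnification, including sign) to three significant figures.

-220

Convert to cm: f_obj = 16 mm = 1.6 cm; d_o = 16.80 mm = 1.68 cm.
Objective: 1/d_i = 1/f_obj - 1/d_o = 1/1.6 - 1/1.68 = 0.02976 cm^-1, so d_i = 33.600 cm.
m_obj = -d_i/d_o = -33.600/1.68 = -20.000.
Eyepiece angular magnification (image at near point): M_eye = 1 + D/f_e = 1 + 25/2.5 = 11.000.
Overall M = m_obj x M_eye = (-20.000)(11.000) = -220.00.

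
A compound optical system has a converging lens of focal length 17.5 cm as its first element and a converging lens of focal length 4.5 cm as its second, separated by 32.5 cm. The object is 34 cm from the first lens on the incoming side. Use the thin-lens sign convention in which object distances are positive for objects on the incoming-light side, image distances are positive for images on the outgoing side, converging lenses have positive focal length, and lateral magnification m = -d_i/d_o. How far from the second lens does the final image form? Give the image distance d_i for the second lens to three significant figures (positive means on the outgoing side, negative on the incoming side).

First lens: d_i1 = 1/(1/17.5 - 1/34) = 36.061 cm.
Since 36.061 cm > 32.5 cm, the first image lies past the second lens and serves as a virtual object: d_o2 = L - d_i1 = -3.561 cm.
Second lens: d_i2 = 1/(1/4.5 - 1/(-3.561)) = 1.988 cm.

1.99 cm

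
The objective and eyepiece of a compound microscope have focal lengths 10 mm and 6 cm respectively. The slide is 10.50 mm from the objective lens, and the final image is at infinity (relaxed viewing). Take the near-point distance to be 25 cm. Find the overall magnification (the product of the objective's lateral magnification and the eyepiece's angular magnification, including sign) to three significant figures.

Convert to cm: f_obj = 10 mm = 1 cm; d_o = 10.50 mm = 1.05 cm.
Objective: 1/d_i = 1/f_obj - 1/d_o = 1/1 - 1/1.05 = 0.04762 cm^-1, so d_i = 21.000 cm.
m_obj = -d_i/d_o = -21.000/1.05 = -20.000.
Eyepiece angular magnification (image at infinity): M_eye = D/f_e = 25/6 = 4.167.
Overall M = m_obj x M_eye = (-20.000)(4.167) = -83.33.

-83.3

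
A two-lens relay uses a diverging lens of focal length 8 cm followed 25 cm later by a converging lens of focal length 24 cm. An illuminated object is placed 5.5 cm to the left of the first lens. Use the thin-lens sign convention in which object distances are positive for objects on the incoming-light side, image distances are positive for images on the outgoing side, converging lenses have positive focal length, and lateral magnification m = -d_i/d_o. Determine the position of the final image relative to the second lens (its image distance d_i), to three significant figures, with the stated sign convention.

159 cm

Applying the thin-lens equation to the first lens, 1/(-8) = 1/5.5 + 1/d_i1, which gives d_i1 = -3.259 cm.
The intermediate image is virtual, 3.259 cm to the left of lens 1, so d_o2 = L - d_i1 = 25 - (-3.259) = 28.259 cm.
Applying the thin-lens equation again with f_2 = 24 cm and d_o2 = 28.259 cm gives d_i2 = 159.235 cm.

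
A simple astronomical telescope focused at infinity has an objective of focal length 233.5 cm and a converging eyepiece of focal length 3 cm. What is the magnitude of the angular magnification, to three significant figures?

77.8

|M| = f_obj/|f_eye| = 233.5/3 = 77.833.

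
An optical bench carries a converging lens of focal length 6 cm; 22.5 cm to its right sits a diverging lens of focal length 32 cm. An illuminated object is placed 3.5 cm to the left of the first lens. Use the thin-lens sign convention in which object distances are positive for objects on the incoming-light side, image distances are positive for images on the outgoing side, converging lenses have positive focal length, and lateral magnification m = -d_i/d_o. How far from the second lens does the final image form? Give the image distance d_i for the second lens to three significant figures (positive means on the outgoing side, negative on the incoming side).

Lens 1: 1/d_i1 = 1/f_1 - 1/d_o1 = 1/6 - 1/3.5 = -0.11905 cm^-1, so d_i1 = -8.400 cm.
The intermediate image is virtual, 8.400 cm to the left of lens 1, so d_o2 = L - d_i1 = 22.5 - (-8.400) = 30.900 cm.
Lens 2: 1/d_i2 = 1/f_2 - 1/d_o2 = 1/(-32) - 1/(30.900) = -0.06361 cm^-1, so d_i2 = -15.720 cm.

-15.7 cm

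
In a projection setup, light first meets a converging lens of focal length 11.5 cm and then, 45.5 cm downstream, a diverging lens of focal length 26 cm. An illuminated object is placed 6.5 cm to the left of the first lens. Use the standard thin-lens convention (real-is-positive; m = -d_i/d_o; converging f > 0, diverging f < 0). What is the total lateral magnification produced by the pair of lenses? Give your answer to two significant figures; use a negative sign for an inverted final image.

0.69

Applying the thin-lens equation to the first lens, 1/11.5 = 1/6.5 + 1/d_i1, which gives d_i1 = -14.950 cm.
Its lateral magnification is m_1 = -d_i1/d_o1 = -(-14.950)/6.5 = 2.3000.
The intermediate image is virtual, 14.950 cm to the left of lens 1, so d_o2 = L - d_i1 = 45.5 - (-14.950) = 60.450 cm.
Applying the thin-lens equation again with f_2 = -26 cm and d_o2 = 60.450 cm gives d_i2 = -18.180 cm.
m_2 = -(-18.180)/(60.450) = 0.3008.
Overall magnification: m = m_1 m_2 = 0.6917.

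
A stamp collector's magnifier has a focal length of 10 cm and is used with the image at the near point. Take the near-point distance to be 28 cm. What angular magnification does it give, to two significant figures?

3.8

M = 1 + D/f = 1 + 28/10 = 3.800.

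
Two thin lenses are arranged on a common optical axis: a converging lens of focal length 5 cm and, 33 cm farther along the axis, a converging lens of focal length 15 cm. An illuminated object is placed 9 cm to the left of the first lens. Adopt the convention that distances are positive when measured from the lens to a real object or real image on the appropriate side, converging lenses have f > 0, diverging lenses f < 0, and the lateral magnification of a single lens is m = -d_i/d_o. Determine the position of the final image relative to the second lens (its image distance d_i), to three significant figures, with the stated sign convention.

First lens: d_i1 = 1/(1/5 - 1/9) = 11.250 cm.
That image sits 21.750 cm in front of the second lens, so d_o2 = 21.750 cm.
Second lens: d_i2 = 1/(1/15 - 1/(21.750)) = 48.333 cm.

48.3 cm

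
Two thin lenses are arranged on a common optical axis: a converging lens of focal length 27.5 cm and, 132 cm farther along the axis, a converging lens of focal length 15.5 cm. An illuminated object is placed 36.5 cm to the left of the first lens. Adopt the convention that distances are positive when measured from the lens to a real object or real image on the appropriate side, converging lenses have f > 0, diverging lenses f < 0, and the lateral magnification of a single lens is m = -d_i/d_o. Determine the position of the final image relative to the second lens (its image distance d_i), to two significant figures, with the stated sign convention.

Lens 1: 1/d_i1 = 1/f_1 - 1/d_o1 = 1/27.5 - 1/36.5 = 0.00897 cm^-1, so d_i1 = 111.528 cm.
The intermediate image is 111.528 cm to the right of lens 1, so d_o2 = L - d_i1 = 132 - 111.528 = 20.472 cm.
Lens 2: 1/d_i2 = 1/f_2 - 1/d_o2 = 1/15.5 - 1/(20.472) = 0.01567 cm^-1, so d_i2 = 63.818 cm.

64 cm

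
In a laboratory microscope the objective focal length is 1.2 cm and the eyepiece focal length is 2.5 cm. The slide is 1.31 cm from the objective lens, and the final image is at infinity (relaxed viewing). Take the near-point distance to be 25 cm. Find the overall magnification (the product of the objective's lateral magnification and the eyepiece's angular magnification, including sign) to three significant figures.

-109

Objective: 1/d_i = 1/f_obj - 1/d_o = 1/1.2 - 1/1.31 = 0.06997 cm^-1, so d_i = 14.291 cm.
m_obj = -d_i/d_o = -14.291/1.31 = -10.909.
Eyepiece angular magnification (image at infinity): M_eye = D/f_e = 25/2.5 = 10.000.
Overall M = m_obj x M_eye = (-10.909)(10.000) = -109.09.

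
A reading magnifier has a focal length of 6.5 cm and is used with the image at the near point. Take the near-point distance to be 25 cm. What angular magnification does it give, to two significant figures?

4.8

M = 1 + D/f = 1 + 25/6.5 = 4.846.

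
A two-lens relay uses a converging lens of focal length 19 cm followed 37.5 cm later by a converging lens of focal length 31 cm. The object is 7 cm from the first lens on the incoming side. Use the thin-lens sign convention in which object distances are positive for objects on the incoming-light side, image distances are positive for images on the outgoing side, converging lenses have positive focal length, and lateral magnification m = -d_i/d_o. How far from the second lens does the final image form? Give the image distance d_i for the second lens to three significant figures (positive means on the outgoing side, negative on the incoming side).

Lens 1: 1/d_i1 = 1/f_1 - 1/d_o1 = 1/19 - 1/7 = -0.09023 cm^-1, so d_i1 = -11.083 cm.
With d_i1 < 0 the first image is virtual and lies on the object side; the object distance for lens 2 is d_o2 = 37.5 - (-11.083) = 48.583 cm.
Lens 2: 1/d_i2 = 1/f_2 - 1/d_o2 = 1/31 - 1/(48.583) = 0.01167 cm^-1, so d_i2 = 85.654 cm.

85.7 cm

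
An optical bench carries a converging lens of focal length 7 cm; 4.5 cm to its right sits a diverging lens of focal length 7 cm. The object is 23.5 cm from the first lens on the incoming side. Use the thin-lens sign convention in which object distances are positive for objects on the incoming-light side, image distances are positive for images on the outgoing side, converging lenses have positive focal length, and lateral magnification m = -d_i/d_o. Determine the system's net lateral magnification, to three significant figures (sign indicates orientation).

First lens: d_i1 = 1/(1/7 - 1/23.5) = 9.970 cm.
m_1 = -(9.970)/23.5 = -0.4242.
Since 9.970 cm > 4.5 cm, the first image lies past the second lens and serves as a virtual object: d_o2 = L - d_i1 = -5.470 cm.
Second lens: d_i2 = 1/(1/(-7) - 1/(-5.470)) = 25.020 cm.
m_2 = -(25.020)/(-5.470) = 4.5743.
Total m = m_1 x m_2 = (-0.4242)(4.5743) = -1.9406.

-1.94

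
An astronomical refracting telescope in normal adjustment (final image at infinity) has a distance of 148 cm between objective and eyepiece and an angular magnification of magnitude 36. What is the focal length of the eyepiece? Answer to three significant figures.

4.00 cm

In normal adjustment the tube length equals f_obj + f_eye and |M| = f_obj/f_eye.
So f_obj = 36 f_eye and 36 f_eye + f_eye = 148 cm, giving f_eye = 148/37 = 4.000 cm and f_obj = 144.000 cm.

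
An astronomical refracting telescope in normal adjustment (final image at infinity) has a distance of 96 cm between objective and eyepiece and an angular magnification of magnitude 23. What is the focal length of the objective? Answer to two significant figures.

In normal adjustment the tube length equals f_obj + f_eye and |M| = f_obj/f_eye.
So f_obj = 23 f_eye and 23 f_eye + f_eye = 96 cm, giving f_eye = 96/24 = 4.000 cm and f_obj = 92.000 cm.

92 cm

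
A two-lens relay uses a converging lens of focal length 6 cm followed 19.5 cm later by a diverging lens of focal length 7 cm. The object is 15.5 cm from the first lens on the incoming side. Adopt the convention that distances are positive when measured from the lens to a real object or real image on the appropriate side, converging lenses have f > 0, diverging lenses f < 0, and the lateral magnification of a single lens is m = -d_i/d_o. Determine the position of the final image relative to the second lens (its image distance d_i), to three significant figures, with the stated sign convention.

-4.07 cm

Lens 1: 1/d_i1 = 1/f_1 - 1/d_o1 = 1/6 - 1/15.5 = 0.10215 cm^-1, so d_i1 = 9.789 cm.
Object distance for lens 2: d_o2 = 19.5 - 9.789 = 9.711 cm.
Lens 2: 1/d_i2 = 1/f_2 - 1/d_o2 = 1/(-7) - 1/(9.711) = -0.24584 cm^-1, so d_i2 = -4.068 cm.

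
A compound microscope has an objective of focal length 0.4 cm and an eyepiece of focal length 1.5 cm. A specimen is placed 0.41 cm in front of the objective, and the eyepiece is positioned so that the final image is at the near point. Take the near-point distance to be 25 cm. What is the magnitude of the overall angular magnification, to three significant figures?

707

Objective: 1/d_i = 1/f_obj - 1/d_o = 1/0.4 - 1/0.41 = 0.06098 cm^-1, so d_i = 16.400 cm.
m_obj = -d_i/d_o = -16.400/0.41 = -40.000.
Eyepiece angular magnification (image at near point): M_eye = 1 + D/f_e = 1 + 25/1.5 = 17.667.
Overall M = m_obj x M_eye = (-40.000)(17.667) = -706.67.
|M| = 706.67.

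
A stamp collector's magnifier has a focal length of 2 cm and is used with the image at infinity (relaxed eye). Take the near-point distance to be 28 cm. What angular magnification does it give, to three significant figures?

M = D/f = 28/2 = 14.000.

14.0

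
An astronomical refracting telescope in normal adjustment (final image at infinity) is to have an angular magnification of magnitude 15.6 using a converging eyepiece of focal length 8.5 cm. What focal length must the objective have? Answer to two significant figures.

130 cm

|M| = f_obj/|f_eye|, so f_obj = |M| x |f_eye| = 15.6 x 8.5 = 132.600 cm.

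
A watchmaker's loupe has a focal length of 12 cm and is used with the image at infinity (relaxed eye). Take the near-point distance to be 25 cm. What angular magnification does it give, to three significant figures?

2.08

M = D/f = 25/12 = 2.083.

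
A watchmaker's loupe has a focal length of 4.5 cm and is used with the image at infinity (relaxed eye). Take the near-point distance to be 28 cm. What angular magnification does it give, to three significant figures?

6.22

M = D/f = 28/4.5 = 6.222.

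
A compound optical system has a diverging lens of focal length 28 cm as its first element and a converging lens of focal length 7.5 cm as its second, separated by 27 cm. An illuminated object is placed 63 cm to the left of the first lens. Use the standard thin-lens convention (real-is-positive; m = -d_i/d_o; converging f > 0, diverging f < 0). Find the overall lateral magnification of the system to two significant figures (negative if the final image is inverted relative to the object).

First lens: d_i1 = 1/(1/(-28) - 1/63) = -19.385 cm.
m_1 = -(-19.385)/63 = 0.3077.
The intermediate image is virtual, 19.385 cm to the left of lens 1, so d_o2 = L - d_i1 = 27 - (-19.385) = 46.385 cm.
Second lens: d_i2 = 1/(1/7.5 - 1/(46.385)) = 8.947 cm.
m_2 = -(8.947)/(46.385) = -0.1929.
Overall magnification: m = m_1 m_2 = -0.0593.

-0.059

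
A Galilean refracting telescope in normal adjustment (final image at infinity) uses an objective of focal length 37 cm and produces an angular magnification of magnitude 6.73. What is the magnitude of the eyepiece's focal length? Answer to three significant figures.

|M| = f_obj/|f_eye|, so |f_eye| = f_obj/|M| = 37/6.73 = 5.498 cm.
(The eyepiece is diverging, so its signed focal length is -5.498 cm.)

5.50 cm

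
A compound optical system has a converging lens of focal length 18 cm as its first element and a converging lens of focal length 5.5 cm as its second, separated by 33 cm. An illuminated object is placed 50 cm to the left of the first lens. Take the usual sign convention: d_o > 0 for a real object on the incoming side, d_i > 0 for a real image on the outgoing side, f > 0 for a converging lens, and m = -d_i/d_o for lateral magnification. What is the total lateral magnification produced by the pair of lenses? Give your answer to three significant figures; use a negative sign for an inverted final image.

First lens: d_i1 = 1/(1/18 - 1/50) = 28.125 cm.
m_1 = -(28.125)/50 = -0.5625.
Object distance for lens 2: d_o2 = 33 - 28.125 = 4.875 cm.
Second lens: d_i2 = 1/(1/5.5 - 1/(4.875)) = -42.900 cm.
m_2 = -(-42.900)/(4.875) = 8.8000.
Total m = m_1 x m_2 = (-0.5625)(8.8000) = -4.9500.

-4.95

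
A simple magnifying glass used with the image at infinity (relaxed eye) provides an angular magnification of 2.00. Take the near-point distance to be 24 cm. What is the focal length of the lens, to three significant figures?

For the image at infinity, M = D/f.
f = D/M = 24/2.0 = 12.000 cm.

12.0 cm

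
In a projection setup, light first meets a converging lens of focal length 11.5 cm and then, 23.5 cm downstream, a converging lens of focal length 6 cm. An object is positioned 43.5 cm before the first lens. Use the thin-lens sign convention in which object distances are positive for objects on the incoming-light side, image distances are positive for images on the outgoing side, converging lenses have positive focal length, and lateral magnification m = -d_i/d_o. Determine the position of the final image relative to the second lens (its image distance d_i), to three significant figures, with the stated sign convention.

Applying the thin-lens equation to the first lens, 1/11.5 = 1/43.5 + 1/d_i1, which gives d_i1 = 15.633 cm.
The intermediate image is 15.633 cm to the right of lens 1, so d_o2 = L - d_i1 = 23.5 - 15.633 = 7.867 cm.
Applying the thin-lens equation again with f_2 = 6 cm and d_o2 = 7.867 cm gives d_i2 = 25.280 cm.

25.3 cm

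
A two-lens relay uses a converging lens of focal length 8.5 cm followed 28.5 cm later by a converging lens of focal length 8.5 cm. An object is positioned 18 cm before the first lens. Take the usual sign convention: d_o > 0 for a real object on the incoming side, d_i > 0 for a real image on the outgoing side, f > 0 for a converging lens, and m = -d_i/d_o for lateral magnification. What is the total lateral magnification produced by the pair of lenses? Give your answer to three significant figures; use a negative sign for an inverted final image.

First lens: d_i1 = 1/(1/8.5 - 1/18) = 16.105 cm.
m_1 = -(16.105)/18 = -0.8947.
The intermediate image is 16.105 cm to the right of lens 1, so d_o2 = L - d_i1 = 28.5 - 16.105 = 12.395 cm.
Second lens: d_i2 = 1/(1/8.5 - 1/(12.395)) = 27.051 cm.
m_2 = -(27.051)/(12.395) = -2.1824.
The system's lateral magnification is m_1 m_2 = (-0.8947)(-2.1824) = 1.9527.

1.95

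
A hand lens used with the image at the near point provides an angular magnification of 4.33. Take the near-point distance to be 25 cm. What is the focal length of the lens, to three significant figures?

For the image at the near point, M = 1 + D/f.
f = D/(M - 1) = 25/(4.33 - 1) = 7.508 cm.

7.51 cm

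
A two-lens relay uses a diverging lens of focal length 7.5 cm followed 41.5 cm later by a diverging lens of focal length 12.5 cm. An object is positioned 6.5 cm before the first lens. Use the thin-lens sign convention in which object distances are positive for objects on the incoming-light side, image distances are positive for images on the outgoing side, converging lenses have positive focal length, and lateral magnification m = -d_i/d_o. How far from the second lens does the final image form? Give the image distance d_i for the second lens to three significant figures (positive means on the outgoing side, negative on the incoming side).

-9.78 cm

First lens: d_i1 = 1/(1/(-7.5) - 1/6.5) = -3.482 cm.
The intermediate image is virtual, 3.482 cm to the left of lens 1, so d_o2 = L - d_i1 = 41.5 - (-3.482) = 44.982 cm.
Second lens: d_i2 = 1/(1/(-12.5) - 1/(44.982)) = -9.782 cm.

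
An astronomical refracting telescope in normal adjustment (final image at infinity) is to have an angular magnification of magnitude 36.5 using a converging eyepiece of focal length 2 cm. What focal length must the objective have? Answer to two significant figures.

|M| = f_obj/|f_eye|, so f_obj = |M| x |f_eye| = 36.5 x 2 = 73.000 cm.

73 cm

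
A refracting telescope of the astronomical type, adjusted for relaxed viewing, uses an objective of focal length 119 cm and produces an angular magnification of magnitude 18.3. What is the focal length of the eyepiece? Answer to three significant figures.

|M| = f_obj/f_eye, so f_eye = f_obj/|M| = 119/18.3 = 6.503 cm.

6.50 cm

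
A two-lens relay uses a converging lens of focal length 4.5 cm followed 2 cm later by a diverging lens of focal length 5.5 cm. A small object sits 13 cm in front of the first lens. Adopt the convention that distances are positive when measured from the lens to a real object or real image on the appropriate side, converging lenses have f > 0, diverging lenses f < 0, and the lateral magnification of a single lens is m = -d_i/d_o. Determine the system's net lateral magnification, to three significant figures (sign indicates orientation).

Lens 1: 1/d_i1 = 1/f_1 - 1/d_o1 = 1/4.5 - 1/13 = 0.14530 cm^-1, so d_i1 = 6.882 cm.
m_1 = -(6.882)/13 = -0.5294.
Since 6.882 cm > 2 cm, the first image lies past the second lens and serves as a virtual object: d_o2 = L - d_i1 = -4.882 cm.
Lens 2: 1/d_i2 = 1/f_2 - 1/d_o2 = 1/(-5.5) - 1/(-4.882) = 0.02300 cm^-1, so d_i2 = 43.476 cm.
m_2 = -(43.476)/(-4.882) = 8.9048.
Total m = m_1 x m_2 = (-0.5294)(8.9048) = -4.7143.

-4.71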